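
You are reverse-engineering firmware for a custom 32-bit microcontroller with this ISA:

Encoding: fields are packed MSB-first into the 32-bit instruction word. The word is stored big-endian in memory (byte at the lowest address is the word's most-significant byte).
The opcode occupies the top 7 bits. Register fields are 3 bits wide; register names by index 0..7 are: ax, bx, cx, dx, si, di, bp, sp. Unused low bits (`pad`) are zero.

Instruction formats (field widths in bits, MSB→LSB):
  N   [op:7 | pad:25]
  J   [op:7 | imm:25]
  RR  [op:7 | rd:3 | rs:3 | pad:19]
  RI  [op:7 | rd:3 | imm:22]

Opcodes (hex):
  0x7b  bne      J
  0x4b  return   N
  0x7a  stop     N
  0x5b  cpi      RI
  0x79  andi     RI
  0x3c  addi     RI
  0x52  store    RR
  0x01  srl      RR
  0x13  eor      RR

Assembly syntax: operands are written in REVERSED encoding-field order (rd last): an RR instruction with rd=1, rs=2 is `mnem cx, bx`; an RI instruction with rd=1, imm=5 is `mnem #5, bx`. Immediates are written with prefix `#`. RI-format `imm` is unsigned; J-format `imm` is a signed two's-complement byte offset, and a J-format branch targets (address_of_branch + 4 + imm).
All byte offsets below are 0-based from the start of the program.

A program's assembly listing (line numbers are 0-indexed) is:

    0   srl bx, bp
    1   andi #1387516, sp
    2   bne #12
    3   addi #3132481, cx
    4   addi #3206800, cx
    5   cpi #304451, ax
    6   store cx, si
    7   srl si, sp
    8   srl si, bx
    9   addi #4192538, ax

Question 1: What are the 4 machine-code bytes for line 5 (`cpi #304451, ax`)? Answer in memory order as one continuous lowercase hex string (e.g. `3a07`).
b604a543

5. cpi fields op=0x5b:7|rd=0:3|imm=304451:22 → word b604a543h → b6 04 a5 43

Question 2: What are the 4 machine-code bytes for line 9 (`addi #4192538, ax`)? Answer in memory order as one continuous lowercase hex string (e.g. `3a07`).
783ff91a

9. addi fields op=0x3c:7|rd=0:3|imm=4192538:22 → word 783ff91ah → 78 3f f9 1a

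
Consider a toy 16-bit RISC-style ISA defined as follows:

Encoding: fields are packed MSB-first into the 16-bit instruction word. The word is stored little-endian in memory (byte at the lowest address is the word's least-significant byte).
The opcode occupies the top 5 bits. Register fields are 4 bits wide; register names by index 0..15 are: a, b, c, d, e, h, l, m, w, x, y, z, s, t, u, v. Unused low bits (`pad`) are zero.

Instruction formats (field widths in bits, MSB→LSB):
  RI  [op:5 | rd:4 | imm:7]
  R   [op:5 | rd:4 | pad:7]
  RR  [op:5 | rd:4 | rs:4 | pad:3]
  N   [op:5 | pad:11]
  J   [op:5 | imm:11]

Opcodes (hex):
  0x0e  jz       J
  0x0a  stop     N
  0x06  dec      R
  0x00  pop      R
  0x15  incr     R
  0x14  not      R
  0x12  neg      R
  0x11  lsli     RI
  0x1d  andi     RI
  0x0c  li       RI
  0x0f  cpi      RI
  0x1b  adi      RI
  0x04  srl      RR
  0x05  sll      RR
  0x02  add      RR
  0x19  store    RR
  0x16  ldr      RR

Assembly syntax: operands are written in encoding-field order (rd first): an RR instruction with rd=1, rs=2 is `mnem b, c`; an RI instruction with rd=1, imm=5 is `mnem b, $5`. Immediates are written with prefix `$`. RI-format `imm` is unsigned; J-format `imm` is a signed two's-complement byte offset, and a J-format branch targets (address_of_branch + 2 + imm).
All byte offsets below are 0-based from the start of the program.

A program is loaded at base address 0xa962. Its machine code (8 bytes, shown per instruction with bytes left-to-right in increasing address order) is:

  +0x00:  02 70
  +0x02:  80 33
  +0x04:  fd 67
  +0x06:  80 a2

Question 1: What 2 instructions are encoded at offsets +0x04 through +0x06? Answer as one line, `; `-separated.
li v, $125; not h

off 0x04: read fd 67 as little → 0x67fd
  top 5b → 0xc → li [RI]
  [10:7] rd=15 = v
  [6:0] imm=125 = $125
off 0x06: read 80 a2 as little → 0xa280
  top 5b → 0x14 → not [R]
  [10:7] rd=5 = h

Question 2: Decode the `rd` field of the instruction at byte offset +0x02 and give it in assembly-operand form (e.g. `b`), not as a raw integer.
@+02  little-endian(80 33) = 0x3380
  op=0x3380>>11=0x6 ⇒ dec (R)
  [10:7] rd=7 = m

m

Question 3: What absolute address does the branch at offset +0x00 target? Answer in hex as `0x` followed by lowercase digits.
off 0x00: read 02 70 as little → 0x7002
  opcode bits[15:11]=0xe: jz/J
  [10:0] imm=2 = $2
  target = base 0xa962 + off 0x00 + 2 + imm 2 = 0xa966

0xa966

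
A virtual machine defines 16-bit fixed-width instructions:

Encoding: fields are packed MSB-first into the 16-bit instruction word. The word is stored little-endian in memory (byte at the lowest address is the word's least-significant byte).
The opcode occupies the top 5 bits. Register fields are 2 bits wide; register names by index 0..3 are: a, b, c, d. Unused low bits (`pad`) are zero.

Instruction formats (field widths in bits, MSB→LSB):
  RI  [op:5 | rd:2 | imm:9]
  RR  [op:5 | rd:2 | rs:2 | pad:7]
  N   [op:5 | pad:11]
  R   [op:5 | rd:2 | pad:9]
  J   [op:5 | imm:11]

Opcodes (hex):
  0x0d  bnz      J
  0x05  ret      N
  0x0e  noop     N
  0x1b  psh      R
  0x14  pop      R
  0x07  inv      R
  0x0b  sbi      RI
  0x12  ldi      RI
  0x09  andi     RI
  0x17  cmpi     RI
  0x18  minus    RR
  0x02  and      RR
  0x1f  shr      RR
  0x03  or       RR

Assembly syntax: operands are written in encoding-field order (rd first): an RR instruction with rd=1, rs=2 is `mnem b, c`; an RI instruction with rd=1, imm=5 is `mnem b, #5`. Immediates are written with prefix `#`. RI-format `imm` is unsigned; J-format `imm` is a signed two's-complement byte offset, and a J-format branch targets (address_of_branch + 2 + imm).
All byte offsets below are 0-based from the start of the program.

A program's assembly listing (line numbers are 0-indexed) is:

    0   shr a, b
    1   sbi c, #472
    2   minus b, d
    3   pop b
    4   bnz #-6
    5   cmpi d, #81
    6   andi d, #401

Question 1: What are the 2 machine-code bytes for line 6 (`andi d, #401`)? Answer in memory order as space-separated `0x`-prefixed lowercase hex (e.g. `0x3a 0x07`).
L6: andi op=0x9:5|rd=3:2|imm=401:9 ⇒ 0x4f91 ⇒ little 91 4f

0x91 0x4f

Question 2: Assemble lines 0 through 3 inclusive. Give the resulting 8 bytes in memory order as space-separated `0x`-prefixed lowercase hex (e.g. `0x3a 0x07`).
L0: shr op=0x1f:5|rd=0:2|rs=1:2|pad=0:7 ⇒ 0xf880 ⇒ little 80 f8
L1: sbi op=0xb:5|rd=2:2|imm=472:9 ⇒ 0x5dd8 ⇒ little d8 5d
L2: minus op=0x18:5|rd=1:2|rs=3:2|pad=0:7 ⇒ 0xc380 ⇒ little 80 c3
L3: pop op=0x14:5|rd=1:2|pad=0:9 ⇒ 0xa200 ⇒ little 00 a2

0x80 0xf8 0xd8 0x5d 0x80 0xc3 0x00 0xa2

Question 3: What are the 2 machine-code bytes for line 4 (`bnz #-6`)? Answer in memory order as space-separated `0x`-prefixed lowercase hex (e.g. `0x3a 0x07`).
L4: bnz op=0xd:5|imm=-6:11 ⇒ 0x6ffa ⇒ little fa 6f

0xfa 0x6f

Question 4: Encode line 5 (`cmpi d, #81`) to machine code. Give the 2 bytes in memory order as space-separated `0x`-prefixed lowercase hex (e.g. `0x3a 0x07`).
line 5 (cmpi): pack op=0x17:5|rd=3:2|imm=81:9 = 0xbe51; little→ 51 be

0x51 0xbe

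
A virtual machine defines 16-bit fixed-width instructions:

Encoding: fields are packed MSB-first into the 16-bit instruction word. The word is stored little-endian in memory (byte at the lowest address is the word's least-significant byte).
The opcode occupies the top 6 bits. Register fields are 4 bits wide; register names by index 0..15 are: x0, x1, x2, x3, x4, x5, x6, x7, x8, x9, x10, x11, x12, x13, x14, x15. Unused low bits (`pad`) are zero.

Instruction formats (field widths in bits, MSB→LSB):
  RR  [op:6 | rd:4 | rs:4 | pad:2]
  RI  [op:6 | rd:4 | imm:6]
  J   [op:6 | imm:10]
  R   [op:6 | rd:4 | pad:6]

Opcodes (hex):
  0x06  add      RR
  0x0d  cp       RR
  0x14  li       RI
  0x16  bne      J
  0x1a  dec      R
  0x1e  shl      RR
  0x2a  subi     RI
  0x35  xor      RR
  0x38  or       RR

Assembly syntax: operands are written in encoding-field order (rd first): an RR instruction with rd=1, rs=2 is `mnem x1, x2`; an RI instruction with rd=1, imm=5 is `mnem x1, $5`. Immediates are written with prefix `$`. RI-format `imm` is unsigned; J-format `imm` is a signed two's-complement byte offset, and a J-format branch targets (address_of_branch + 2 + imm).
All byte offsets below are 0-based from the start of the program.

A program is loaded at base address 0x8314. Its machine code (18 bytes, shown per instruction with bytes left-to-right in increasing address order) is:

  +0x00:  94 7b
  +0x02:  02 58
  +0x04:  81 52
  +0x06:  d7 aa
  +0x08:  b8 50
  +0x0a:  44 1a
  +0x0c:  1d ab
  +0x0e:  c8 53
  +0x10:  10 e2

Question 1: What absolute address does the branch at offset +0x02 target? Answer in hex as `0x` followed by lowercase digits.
0x831a

[02] 02 58 → 0x5802
  opcode bits[15:10]=0x16: bne/J
  imm: (w>>0)&0x3ff=0x2 → $2
  target = base 0x8314 + off 0x02 + 2 + imm 2 = 0x831a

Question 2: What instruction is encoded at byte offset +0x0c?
subi x12, $29

+0x0c: 1d ab ⇒ word 0xab1d (little)
  opcode bits[15:10]=0x2a: subi/RI
  rd@[9:6]=0xc ⇒ x12
  imm@[5:0]=0x1d ⇒ $29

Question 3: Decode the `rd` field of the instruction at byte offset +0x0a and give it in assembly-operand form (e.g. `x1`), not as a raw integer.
@+0a  little-endian(44 1a) = 0x1a44
  top 6b → 0x6 → add [RR]
  rd@[9:6]=0x9 ⇒ x9
  rs@[5:2]=0x1 ⇒ x1

x9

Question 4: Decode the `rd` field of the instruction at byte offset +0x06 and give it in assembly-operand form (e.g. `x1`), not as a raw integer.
[06] d7 aa → 0xaad7
  top 6b → 0x2a → subi [RI]
  rd: (w>>6)&0xf=0xb → x11
  imm: (w>>0)&0x3f=0x17 → $23

x11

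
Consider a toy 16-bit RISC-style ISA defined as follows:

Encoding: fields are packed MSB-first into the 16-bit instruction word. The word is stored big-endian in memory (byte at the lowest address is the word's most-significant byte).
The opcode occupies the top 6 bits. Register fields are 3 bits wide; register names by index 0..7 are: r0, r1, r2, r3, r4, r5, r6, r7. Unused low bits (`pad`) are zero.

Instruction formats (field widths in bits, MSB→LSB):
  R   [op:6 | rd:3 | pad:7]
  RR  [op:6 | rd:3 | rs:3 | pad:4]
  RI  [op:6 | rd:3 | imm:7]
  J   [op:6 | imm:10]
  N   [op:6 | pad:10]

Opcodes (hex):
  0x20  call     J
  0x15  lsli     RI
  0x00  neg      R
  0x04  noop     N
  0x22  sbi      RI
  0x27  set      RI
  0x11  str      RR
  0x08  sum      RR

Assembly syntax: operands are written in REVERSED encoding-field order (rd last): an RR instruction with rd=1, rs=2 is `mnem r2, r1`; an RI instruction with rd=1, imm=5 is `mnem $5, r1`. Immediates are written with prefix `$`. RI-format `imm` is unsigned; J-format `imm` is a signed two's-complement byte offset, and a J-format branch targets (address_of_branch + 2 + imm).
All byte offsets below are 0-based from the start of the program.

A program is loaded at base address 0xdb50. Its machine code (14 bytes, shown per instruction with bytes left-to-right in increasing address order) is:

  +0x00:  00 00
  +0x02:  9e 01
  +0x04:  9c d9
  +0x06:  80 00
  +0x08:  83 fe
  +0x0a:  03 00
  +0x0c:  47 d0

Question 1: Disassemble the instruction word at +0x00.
off 0x00: read 00 00 as big → 0x0000
  opcode bits[15:10]=0x0: neg/R
  rd@[9:7]=0x0 ⇒ r0

neg r0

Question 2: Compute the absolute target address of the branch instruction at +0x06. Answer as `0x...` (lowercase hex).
0xdb58

off 0x06: read 80 00 as big → 0x8000
  top 6b → 0x20 → call [J]
  imm: (w>>0)&0x3ff=0x0 → $0
  target = base 0xdb50 + off 0x06 + 2 + imm 0 = 0xdb58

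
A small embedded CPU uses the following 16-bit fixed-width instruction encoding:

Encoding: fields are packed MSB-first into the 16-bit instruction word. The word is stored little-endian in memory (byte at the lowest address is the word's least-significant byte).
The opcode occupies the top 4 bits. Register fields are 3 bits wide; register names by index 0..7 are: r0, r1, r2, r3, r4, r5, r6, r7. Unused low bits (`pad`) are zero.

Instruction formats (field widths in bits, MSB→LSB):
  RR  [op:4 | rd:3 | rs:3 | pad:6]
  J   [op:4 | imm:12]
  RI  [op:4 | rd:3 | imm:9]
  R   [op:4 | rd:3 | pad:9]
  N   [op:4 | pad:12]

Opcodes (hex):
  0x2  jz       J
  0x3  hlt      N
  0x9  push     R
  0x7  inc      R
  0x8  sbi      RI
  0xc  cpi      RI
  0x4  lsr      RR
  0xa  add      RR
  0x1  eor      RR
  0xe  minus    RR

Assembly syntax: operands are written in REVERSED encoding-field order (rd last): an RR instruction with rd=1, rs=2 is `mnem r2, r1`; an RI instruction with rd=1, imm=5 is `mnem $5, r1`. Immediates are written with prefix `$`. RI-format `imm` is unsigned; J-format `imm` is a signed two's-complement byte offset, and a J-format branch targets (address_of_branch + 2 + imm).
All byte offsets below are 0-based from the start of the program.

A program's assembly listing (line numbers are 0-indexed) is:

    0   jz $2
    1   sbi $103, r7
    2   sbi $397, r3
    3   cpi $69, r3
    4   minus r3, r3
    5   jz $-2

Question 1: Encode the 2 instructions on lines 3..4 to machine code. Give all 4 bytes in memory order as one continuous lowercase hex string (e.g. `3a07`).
3. cpi fields op=0xc:4|rd=3:3|imm=69:9 → word c645h → 45 c6
4. minus fields op=0xe:4|rd=3:3|rs=3:3|pad=0:6 → word e6c0h → c0 e6

45c6c0e6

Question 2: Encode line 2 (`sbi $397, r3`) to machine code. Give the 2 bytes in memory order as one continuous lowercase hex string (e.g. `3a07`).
2. sbi fields op=0x8:4|rd=3:3|imm=397:9 → word 878dh → 8d 87

8d87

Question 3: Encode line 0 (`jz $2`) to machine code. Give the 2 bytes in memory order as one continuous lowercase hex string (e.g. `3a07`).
L0: jz op=0x2:4|imm=2:12 ⇒ 0x2002 ⇒ little 02 20

0220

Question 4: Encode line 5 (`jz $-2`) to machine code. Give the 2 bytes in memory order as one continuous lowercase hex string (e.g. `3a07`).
fe2f

5. jz fields op=0x2:4|imm=-2:12 → word 2ffeh → fe 2f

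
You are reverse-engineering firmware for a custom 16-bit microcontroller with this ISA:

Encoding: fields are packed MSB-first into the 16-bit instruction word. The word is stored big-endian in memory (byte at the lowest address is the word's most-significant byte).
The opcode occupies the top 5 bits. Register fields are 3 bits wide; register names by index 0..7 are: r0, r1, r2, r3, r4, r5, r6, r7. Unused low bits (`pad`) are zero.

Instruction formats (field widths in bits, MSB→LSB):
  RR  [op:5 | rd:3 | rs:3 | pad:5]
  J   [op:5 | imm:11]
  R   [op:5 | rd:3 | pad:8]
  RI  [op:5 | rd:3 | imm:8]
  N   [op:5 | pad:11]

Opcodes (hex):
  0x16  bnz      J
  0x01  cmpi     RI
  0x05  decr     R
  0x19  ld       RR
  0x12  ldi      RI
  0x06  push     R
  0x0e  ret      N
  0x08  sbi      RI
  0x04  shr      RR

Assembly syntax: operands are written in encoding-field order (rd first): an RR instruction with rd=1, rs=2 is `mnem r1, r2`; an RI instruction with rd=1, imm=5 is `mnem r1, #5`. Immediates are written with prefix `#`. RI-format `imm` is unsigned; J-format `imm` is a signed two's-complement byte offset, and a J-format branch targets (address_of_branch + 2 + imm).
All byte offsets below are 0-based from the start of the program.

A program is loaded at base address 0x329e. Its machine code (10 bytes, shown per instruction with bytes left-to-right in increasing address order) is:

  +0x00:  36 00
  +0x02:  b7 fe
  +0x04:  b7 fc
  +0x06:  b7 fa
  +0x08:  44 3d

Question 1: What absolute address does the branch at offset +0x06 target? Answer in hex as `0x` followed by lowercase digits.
@+06  big-endian(b7 fa) = 0xb7fa
  top 5b → 0x16 → bnz [J]
  imm@[10:0]=0x7fa (s11→-6) ⇒ #-6
  target = base 0x329e + off 0x06 + 2 + imm -6 = 0x32a0

0x32a0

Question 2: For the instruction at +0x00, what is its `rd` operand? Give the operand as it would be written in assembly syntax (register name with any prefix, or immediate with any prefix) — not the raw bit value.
[00] 36 00 → 0x3600
  op=0x3600>>11=0x6 ⇒ push (R)
  rd@[10:8]=0x6 ⇒ r6

r6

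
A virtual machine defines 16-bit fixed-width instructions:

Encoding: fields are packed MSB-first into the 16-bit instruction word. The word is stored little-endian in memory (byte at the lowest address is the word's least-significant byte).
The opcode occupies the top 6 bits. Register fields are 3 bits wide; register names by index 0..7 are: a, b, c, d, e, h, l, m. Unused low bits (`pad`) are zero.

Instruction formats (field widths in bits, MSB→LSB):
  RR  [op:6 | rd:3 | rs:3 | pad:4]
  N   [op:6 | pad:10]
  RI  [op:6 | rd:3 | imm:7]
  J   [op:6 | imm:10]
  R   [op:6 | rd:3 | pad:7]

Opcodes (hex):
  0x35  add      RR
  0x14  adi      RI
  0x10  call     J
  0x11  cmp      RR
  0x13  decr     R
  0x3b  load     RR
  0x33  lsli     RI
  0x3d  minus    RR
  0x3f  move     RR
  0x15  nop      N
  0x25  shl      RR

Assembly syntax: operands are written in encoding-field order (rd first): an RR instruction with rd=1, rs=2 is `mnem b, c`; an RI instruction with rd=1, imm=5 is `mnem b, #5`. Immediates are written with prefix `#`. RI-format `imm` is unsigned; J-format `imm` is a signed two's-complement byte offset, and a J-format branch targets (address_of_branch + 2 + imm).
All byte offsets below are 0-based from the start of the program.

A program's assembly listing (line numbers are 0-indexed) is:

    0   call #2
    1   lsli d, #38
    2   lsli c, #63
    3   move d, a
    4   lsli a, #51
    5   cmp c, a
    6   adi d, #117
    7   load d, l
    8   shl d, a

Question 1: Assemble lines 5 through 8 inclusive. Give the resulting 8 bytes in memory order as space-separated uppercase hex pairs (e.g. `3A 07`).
5. cmp fields op=0x11:6|rd=2:3|rs=0:3|pad=0:4 → word 4500h → 00 45
6. adi fields op=0x14:6|rd=3:3|imm=117:7 → word 51f5h → f5 51
7. load fields op=0x3b:6|rd=3:3|rs=6:3|pad=0:4 → word ede0h → e0 ed
8. shl fields op=0x25:6|rd=3:3|rs=0:3|pad=0:4 → word 9580h → 80 95

00 45 F5 51 E0 ED 80 95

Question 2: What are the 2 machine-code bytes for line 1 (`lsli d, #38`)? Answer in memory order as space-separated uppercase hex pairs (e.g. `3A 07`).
A6 CD

L1: lsli op=0x33:6|rd=3:3|imm=38:7 ⇒ 0xcda6 ⇒ little a6 cd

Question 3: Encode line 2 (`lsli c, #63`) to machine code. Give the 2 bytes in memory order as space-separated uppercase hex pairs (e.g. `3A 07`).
3F CD

line 2 (lsli): pack op=0x33:6|rd=2:3|imm=63:7 = 0xcd3f; little→ 3f cd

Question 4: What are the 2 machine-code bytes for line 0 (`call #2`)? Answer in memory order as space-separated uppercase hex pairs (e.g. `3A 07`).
02 40

line 0 (call): pack op=0x10:6|imm=2:10 = 0x4002; little→ 02 40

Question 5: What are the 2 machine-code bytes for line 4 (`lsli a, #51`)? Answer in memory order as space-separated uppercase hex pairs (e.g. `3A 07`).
L4: lsli op=0x33:6|rd=0:3|imm=51:7 ⇒ 0xcc33 ⇒ little 33 cc

33 CC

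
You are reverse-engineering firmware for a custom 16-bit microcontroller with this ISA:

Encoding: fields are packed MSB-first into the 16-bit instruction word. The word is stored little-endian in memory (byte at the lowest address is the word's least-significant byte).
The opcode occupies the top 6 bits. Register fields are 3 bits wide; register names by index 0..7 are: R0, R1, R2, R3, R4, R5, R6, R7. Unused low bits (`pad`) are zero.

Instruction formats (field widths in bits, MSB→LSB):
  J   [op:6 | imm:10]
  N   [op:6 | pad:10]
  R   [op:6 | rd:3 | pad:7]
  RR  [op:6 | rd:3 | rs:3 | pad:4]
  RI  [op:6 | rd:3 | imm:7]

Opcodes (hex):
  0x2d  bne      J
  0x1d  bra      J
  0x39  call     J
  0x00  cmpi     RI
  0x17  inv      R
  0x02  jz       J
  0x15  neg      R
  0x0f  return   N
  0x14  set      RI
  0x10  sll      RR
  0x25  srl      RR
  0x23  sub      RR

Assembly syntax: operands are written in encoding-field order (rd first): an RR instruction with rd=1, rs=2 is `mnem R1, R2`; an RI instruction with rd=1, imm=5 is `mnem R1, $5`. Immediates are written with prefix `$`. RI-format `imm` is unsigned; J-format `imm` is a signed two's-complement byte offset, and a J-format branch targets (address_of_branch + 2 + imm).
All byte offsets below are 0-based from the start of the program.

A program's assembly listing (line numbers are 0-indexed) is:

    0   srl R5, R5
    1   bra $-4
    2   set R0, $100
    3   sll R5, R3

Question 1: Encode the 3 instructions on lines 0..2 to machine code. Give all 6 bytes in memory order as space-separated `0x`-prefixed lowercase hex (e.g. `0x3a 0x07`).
0xd0 0x96 0xfc 0x77 0x64 0x50

line 0 (srl): pack op=0x25:6|rd=5:3|rs=5:3|pad=0:4 = 0x96d0; little→ d0 96
line 1 (bra): pack op=0x1d:6|imm=-4:10 = 0x77fc; little→ fc 77
line 2 (set): pack op=0x14:6|rd=0:3|imm=100:7 = 0x5064; little→ 64 50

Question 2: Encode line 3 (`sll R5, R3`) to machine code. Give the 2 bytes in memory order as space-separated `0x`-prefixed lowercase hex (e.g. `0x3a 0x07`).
line 3 (sll): pack op=0x10:6|rd=5:3|rs=3:3|pad=0:4 = 0x42b0; little→ b0 42

0xb0 0x42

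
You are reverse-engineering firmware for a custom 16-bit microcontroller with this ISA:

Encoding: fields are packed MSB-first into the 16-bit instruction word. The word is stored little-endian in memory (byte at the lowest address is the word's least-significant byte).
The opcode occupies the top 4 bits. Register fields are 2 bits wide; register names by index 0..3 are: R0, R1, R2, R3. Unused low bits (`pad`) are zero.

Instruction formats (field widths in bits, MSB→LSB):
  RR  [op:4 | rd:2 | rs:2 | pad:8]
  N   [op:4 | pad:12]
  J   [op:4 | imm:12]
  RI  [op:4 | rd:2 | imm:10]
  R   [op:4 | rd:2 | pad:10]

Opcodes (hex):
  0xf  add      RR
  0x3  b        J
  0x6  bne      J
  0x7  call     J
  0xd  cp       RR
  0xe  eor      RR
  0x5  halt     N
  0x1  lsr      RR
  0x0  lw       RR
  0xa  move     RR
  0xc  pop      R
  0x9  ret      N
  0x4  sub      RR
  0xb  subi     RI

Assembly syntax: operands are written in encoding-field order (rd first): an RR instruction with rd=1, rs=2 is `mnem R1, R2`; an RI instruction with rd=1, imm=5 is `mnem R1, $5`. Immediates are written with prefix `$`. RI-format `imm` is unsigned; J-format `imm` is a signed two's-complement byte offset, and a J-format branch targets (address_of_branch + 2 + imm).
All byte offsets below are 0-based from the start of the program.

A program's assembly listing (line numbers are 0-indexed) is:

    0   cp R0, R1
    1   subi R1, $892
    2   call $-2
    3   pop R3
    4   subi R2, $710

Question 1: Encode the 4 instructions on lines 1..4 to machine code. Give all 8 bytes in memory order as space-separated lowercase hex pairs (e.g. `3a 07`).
7c b7 fe 7f 00 cc c6 ba

1. subi fields op=0xb:4|rd=1:2|imm=892:10 → word b77ch → 7c b7
2. call fields op=0x7:4|imm=-2:12 → word 7ffeh → fe 7f
3. pop fields op=0xc:4|rd=3:2|pad=0:10 → word cc00h → 00 cc
4. subi fields op=0xb:4|rd=2:2|imm=710:10 → word bac6h → c6 ba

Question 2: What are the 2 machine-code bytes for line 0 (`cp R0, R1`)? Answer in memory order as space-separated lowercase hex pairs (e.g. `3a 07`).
00 d1

L0: cp op=0xd:4|rd=0:2|rs=1:2|pad=0:8 ⇒ 0xd100 ⇒ little 00 d1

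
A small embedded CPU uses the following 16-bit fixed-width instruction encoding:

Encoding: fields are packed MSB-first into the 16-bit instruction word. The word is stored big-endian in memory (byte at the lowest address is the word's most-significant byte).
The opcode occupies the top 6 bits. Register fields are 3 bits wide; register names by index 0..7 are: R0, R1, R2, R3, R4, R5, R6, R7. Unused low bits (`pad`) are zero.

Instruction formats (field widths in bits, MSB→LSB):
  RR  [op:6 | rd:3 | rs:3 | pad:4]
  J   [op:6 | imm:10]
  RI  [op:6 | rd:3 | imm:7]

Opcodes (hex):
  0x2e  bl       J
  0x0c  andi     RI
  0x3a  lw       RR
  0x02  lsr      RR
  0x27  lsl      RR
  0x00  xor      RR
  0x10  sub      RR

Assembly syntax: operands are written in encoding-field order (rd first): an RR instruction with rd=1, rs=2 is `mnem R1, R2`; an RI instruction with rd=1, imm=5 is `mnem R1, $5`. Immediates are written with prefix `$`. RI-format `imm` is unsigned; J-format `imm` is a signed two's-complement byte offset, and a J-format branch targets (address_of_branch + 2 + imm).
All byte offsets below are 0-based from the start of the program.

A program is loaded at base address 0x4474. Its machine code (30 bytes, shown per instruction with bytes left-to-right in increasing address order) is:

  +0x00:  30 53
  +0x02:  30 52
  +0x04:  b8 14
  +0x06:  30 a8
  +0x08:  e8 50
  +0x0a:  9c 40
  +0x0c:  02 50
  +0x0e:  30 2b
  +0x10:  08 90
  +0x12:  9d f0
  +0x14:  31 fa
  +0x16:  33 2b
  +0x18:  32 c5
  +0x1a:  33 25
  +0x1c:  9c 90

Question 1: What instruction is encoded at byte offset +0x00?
andi R0, $83

off 0x00: read 30 53 as big → 0x3053
  op=0x3053>>10=0xc ⇒ andi (RI)
  rd: (w>>7)&0x7=0x0 → R0
  imm: (w>>0)&0x7f=0x53 → $83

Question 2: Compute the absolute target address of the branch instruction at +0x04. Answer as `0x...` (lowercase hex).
+0x04: b8 14 ⇒ word 0xb814 (big)
  opcode bits[15:10]=0x2e: bl/J
  [9:0] imm=20 = $20
  target = base 0x4474 + off 0x04 + 2 + imm 20 = 0x448e

0x448e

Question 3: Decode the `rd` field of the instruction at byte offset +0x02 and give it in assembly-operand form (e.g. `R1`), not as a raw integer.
off 0x02: read 30 52 as big → 0x3052
  top 6b → 0xc → andi [RI]
  [9:7] rd=0 = R0
  [6:0] imm=82 = $82

R0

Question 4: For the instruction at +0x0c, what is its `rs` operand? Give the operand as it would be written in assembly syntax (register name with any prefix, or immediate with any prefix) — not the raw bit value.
R5

off 0x0c: read 02 50 as big → 0x0250
  top 6b → 0x0 → xor [RR]
  rd@[9:7]=0x4 ⇒ R4
  rs@[6:4]=0x5 ⇒ R5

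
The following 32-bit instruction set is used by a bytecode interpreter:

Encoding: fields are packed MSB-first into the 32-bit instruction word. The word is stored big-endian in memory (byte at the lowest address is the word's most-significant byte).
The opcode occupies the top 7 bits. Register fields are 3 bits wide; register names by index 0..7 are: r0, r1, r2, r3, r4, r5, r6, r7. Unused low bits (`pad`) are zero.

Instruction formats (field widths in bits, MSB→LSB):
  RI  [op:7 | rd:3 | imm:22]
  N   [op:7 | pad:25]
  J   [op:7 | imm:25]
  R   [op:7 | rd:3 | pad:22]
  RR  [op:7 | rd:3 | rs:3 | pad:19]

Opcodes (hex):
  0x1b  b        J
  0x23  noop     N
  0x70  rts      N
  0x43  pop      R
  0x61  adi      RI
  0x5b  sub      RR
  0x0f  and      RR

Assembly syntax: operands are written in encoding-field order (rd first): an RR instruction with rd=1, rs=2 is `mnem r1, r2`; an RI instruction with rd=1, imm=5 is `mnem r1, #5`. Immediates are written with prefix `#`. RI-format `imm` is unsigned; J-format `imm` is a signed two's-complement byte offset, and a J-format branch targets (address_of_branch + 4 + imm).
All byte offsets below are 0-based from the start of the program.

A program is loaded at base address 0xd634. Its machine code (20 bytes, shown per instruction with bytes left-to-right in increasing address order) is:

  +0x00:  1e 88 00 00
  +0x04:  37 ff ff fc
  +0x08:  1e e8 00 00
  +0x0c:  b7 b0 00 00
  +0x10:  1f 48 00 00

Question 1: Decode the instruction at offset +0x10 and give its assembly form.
+0x10: 1f 48 00 00 ⇒ word 0x1f480000 (big)
  top 7b → 0xf → and [RR]
  rd@[24:22]=0x5 ⇒ r5
  rs@[21:19]=0x1 ⇒ r1

and r5, r1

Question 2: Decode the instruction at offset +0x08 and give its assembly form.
@+08  big-endian(1e e8 00 00) = 0x1ee80000
  opcode bits[31:25]=0xf: and/RR
  rd: (w>>22)&0x7=0x3 → r3
  rs: (w>>19)&0x7=0x5 → r5

and r3, r5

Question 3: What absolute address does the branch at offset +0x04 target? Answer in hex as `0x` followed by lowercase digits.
@+04  big-endian(37 ff ff fc) = 0x37fffffc
  op=0x37fffffc>>25=0x1b ⇒ b (J)
  imm: (w>>0)&0x1ffffff=0x1fffffc (s25→-4) → #-4
  target = base 0xd634 + off 0x04 + 4 + imm -4 = 0xd638

0xd638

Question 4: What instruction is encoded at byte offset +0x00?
and r2, r1

+0x00: 1e 88 00 00 ⇒ word 0x1e880000 (big)
  top 7b → 0xf → and [RR]
  rd@[24:22]=0x2 ⇒ r2
  rs@[21:19]=0x1 ⇒ r1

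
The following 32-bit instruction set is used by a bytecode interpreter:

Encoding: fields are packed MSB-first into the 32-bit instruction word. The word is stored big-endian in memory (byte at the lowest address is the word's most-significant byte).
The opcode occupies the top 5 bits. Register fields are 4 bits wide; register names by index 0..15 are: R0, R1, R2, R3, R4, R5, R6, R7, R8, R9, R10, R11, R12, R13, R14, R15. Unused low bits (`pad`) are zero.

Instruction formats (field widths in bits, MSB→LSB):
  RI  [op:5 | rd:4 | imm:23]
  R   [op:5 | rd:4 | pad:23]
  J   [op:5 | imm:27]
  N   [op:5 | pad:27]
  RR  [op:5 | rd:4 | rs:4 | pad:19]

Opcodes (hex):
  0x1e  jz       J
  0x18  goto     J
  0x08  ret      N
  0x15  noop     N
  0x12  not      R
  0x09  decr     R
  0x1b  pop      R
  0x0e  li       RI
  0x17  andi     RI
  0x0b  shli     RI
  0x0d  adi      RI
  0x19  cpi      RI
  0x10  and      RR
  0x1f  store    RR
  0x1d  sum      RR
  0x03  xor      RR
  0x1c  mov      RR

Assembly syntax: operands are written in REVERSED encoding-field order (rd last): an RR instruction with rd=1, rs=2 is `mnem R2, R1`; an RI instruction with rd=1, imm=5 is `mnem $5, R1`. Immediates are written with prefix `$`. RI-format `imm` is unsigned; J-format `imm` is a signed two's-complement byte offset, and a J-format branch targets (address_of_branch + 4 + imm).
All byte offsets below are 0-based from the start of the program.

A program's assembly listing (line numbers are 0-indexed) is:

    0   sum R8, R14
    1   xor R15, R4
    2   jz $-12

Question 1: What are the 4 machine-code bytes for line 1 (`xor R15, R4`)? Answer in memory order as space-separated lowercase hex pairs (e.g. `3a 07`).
1a 78 00 00

1. xor fields op=0x3:5|rd=4:4|rs=15:4|pad=0:19 → word 1a780000h → 1a 78 00 00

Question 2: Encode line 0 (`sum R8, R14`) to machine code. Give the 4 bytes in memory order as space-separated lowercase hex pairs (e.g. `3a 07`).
ef 40 00 00

L0: sum op=0x1d:5|rd=14:4|rs=8:4|pad=0:19 ⇒ 0xef400000 ⇒ big ef 40 00 00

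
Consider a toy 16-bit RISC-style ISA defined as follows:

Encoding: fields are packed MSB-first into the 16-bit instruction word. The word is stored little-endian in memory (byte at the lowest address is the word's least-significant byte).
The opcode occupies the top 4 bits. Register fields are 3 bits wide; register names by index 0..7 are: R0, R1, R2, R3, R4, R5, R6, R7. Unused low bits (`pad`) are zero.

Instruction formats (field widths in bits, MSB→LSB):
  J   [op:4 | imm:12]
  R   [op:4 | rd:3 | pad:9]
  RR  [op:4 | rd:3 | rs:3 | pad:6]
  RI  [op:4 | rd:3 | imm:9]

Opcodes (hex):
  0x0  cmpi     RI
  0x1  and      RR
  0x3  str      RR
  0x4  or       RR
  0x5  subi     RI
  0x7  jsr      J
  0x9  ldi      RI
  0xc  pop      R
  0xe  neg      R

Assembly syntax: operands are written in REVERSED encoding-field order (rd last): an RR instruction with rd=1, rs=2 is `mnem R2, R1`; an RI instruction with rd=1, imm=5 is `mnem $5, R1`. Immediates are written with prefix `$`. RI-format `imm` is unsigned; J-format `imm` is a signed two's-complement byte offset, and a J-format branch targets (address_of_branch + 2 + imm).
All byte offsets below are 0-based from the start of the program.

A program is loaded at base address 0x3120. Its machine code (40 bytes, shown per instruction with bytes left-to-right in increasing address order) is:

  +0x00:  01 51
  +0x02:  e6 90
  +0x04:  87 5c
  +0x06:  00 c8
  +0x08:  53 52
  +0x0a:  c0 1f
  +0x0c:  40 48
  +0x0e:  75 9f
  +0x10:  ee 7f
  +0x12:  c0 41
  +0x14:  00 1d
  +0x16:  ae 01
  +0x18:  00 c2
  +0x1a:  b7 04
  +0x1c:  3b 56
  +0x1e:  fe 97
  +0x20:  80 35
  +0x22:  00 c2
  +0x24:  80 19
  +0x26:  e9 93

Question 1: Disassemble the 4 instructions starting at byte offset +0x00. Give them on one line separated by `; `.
off 0x00: read 01 51 as little → 0x5101
  top 4b → 0x5 → subi [RI]
  rd@[11:9]=0x0 ⇒ R0
  imm@[8:0]=0x101 ⇒ $257
off 0x02: read e6 90 as little → 0x90e6
  top 4b → 0x9 → ldi [RI]
  rd@[11:9]=0x0 ⇒ R0
  imm@[8:0]=0xe6 ⇒ $230
off 0x04: read 87 5c as little → 0x5c87
  top 4b → 0x5 → subi [RI]
  rd@[11:9]=0x6 ⇒ R6
  imm@[8:0]=0x87 ⇒ $135
off 0x06: read 00 c8 as little → 0xc800
  top 4b → 0xc → pop [R]
  rd@[11:9]=0x4 ⇒ R4

subi $257, R0; ldi $230, R0; subi $135, R6; pop R4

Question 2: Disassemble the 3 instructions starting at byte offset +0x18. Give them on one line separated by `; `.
pop R1; cmpi $183, R2; subi $59, R3

@+18  little-endian(00 c2) = 0xc200
  top 4b → 0xc → pop [R]
  rd: (w>>9)&0x7=0x1 → R1
@+1a  little-endian(b7 04) = 0x04b7
  top 4b → 0x0 → cmpi [RI]
  rd: (w>>9)&0x7=0x2 → R2
  imm: (w>>0)&0x1ff=0xb7 → $183
@+1c  little-endian(3b 56) = 0x563b
  top 4b → 0x5 → subi [RI]
  rd: (w>>9)&0x7=0x3 → R3
  imm: (w>>0)&0x1ff=0x3b → $59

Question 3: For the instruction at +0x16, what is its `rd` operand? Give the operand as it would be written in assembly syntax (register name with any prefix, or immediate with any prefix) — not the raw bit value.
R0

[16] ae 01 → 0x01ae
  op=0x01ae>>12=0x0 ⇒ cmpi (RI)
  [11:9] rd=0 = R0
  [8:0] imm=430 = $430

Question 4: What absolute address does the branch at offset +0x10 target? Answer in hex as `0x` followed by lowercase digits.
[10] ee 7f → 0x7fee
  opcode bits[15:12]=0x7: jsr/J
  imm: (w>>0)&0xfff=0xfee (s12→-18) → $-18
  target = base 0x3120 + off 0x10 + 2 + imm -18 = 0x3120

0x3120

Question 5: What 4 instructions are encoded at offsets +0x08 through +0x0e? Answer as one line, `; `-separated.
subi $83, R1; and R7, R7; or R1, R4; ldi $373, R7

off 0x08: read 53 52 as little → 0x5253
  top 4b → 0x5 → subi [RI]
  rd@[11:9]=0x1 ⇒ R1
  imm@[8:0]=0x53 ⇒ $83
off 0x0a: read c0 1f as little → 0x1fc0
  top 4b → 0x1 → and [RR]
  rd@[11:9]=0x7 ⇒ R7
  rs@[8:6]=0x7 ⇒ R7
off 0x0c: read 40 48 as little → 0x4840
  top 4b → 0x4 → or [RR]
  rd@[11:9]=0x4 ⇒ R4
  rs@[8:6]=0x1 ⇒ R1
off 0x0e: read 75 9f as little → 0x9f75
  top 4b → 0x9 → ldi [RI]
  rd@[11:9]=0x7 ⇒ R7
  imm@[8:0]=0x175 ⇒ $373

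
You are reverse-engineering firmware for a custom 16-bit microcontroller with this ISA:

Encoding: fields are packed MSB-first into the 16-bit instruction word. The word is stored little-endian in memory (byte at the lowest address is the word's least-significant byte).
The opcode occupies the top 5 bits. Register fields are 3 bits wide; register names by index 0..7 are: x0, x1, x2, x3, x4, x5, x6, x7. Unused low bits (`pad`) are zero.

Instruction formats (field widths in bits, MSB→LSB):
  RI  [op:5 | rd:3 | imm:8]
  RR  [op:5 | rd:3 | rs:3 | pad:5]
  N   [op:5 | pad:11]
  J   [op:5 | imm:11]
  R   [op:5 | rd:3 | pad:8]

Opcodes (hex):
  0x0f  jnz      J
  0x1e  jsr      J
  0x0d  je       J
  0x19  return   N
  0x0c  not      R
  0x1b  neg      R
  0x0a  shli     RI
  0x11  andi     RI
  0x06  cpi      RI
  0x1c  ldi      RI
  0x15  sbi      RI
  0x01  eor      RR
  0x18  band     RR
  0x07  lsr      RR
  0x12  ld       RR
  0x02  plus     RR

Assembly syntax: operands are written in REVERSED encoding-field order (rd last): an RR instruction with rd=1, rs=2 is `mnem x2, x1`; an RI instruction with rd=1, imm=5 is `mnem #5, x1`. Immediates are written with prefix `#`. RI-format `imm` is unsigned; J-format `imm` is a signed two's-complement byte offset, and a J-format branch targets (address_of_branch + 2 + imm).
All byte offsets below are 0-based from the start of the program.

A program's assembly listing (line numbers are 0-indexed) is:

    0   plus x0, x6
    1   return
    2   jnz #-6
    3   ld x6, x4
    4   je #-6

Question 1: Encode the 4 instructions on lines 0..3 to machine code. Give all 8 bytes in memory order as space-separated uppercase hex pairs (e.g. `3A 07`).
00 16 00 C8 FA 7F C0 94

L0: plus op=0x2:5|rd=6:3|rs=0:3|pad=0:5 ⇒ 0x1600 ⇒ little 00 16
L1: return op=0x19:5|pad=0:11 ⇒ 0xc800 ⇒ little 00 c8
L2: jnz op=0xf:5|imm=-6:11 ⇒ 0x7ffa ⇒ little fa 7f
L3: ld op=0x12:5|rd=4:3|rs=6:3|pad=0:5 ⇒ 0x94c0 ⇒ little c0 94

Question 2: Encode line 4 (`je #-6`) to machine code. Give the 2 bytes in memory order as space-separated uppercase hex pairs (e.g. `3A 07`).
line 4 (je): pack op=0xd:5|imm=-6:11 = 0x6ffa; little→ fa 6f

FA 6F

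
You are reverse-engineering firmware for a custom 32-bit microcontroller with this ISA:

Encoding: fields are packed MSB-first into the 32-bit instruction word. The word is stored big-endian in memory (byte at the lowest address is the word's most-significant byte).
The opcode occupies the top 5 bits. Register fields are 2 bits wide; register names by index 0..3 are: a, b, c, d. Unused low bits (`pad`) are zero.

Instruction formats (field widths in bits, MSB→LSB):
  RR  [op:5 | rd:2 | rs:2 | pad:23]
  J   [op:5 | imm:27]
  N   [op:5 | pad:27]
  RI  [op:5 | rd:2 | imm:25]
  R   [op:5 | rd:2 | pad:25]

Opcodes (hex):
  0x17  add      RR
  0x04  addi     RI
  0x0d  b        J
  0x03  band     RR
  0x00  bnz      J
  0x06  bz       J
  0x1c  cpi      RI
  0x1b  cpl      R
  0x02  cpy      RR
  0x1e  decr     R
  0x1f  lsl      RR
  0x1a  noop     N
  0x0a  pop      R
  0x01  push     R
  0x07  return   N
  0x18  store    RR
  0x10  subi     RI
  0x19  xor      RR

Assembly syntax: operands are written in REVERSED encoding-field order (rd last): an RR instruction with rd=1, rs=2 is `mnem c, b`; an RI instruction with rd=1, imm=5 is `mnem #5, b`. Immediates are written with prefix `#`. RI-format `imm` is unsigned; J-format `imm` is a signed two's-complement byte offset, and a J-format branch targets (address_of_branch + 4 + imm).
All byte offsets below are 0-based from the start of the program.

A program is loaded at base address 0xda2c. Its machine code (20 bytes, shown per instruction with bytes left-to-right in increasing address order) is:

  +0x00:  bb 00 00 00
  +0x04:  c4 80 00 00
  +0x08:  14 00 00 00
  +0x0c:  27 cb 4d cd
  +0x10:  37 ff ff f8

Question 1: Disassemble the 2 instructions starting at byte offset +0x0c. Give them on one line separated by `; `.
+0x0c: 27 cb 4d cd ⇒ word 0x27cb4dcd (big)
  op=0x27cb4dcd>>27=0x4 ⇒ addi (RI)
  [26:25] rd=3 = d
  [24:0] imm=30100941 = #30100941
+0x10: 37 ff ff f8 ⇒ word 0x37fffff8 (big)
  op=0x37fffff8>>27=0x6 ⇒ bz (J)
  [26:0] imm=134217720 (s27→-8) = #-8

addi #30100941, d; bz #-8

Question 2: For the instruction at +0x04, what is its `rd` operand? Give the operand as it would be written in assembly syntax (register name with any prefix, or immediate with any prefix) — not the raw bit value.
[04] c4 80 00 00 → 0xc4800000
  top 5b → 0x18 → store [RR]
  [26:25] rd=2 = c
  [24:23] rs=1 = b

c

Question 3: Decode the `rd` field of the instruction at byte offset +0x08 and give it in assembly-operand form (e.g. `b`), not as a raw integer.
+0x08: 14 00 00 00 ⇒ word 0x14000000 (big)
  opcode bits[31:27]=0x2: cpy/RR
  rd@[26:25]=0x2 ⇒ c
  rs@[24:23]=0x0 ⇒ a

c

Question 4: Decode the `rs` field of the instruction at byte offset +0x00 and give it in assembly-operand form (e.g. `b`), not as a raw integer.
off 0x00: read bb 00 00 00 as big → 0xbb000000
  op=0xbb000000>>27=0x17 ⇒ add (RR)
  [26:25] rd=1 = b
  [24:23] rs=2 = c

c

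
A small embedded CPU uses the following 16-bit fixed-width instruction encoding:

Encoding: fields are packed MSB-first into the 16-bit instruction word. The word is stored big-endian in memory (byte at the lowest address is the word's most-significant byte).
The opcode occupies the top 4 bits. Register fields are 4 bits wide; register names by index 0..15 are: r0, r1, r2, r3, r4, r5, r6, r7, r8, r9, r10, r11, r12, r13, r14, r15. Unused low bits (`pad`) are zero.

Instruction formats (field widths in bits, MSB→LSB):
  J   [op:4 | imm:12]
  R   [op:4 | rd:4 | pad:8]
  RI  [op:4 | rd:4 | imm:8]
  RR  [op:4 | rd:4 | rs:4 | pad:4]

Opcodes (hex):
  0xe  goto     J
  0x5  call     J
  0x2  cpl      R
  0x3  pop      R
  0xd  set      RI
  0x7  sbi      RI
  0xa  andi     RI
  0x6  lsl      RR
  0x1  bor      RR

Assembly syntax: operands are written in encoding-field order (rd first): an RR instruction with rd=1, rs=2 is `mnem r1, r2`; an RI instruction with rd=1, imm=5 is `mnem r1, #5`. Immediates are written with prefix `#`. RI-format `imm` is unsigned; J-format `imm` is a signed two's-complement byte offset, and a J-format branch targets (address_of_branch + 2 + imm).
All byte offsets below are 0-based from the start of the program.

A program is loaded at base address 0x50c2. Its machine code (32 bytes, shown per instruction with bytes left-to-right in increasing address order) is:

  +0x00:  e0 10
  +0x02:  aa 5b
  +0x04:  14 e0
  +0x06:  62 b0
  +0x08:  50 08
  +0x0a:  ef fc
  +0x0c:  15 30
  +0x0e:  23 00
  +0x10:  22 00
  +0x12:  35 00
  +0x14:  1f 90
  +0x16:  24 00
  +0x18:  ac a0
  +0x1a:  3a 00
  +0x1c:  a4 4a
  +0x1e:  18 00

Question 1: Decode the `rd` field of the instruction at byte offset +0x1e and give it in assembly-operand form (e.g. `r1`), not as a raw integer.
r8

[1e] 18 00 → 0x1800
  opcode bits[15:12]=0x1: bor/RR
  rd@[11:8]=0x8 ⇒ r8
  rs@[7:4]=0x0 ⇒ r0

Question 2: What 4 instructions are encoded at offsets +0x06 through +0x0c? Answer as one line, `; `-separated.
lsl r2, r11; call #8; goto #-4; bor r5, r3

+0x06: 62 b0 ⇒ word 0x62b0 (big)
  op=0x62b0>>12=0x6 ⇒ lsl (RR)
  rd: (w>>8)&0xf=0x2 → r2
  rs: (w>>4)&0xf=0xb → r11
+0x08: 50 08 ⇒ word 0x5008 (big)
  op=0x5008>>12=0x5 ⇒ call (J)
  imm: (w>>0)&0xfff=0x8 → #8
+0x0a: ef fc ⇒ word 0xeffc (big)
  op=0xeffc>>12=0xe ⇒ goto (J)
  imm: (w>>0)&0xfff=0xffc (s12→-4) → #-4
+0x0c: 15 30 ⇒ word 0x1530 (big)
  op=0x1530>>12=0x1 ⇒ bor (RR)
  rd: (w>>8)&0xf=0x5 → r5
  rs: (w>>4)&0xf=0x3 → r3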